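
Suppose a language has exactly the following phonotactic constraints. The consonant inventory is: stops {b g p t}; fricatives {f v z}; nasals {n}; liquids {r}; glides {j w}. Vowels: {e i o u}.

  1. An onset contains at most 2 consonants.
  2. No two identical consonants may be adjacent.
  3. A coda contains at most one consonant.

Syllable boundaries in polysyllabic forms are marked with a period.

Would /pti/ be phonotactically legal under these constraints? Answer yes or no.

/pti/ — σ1 onset /pt/ (2C), coda /∅/ ok → phonotactically legal

yes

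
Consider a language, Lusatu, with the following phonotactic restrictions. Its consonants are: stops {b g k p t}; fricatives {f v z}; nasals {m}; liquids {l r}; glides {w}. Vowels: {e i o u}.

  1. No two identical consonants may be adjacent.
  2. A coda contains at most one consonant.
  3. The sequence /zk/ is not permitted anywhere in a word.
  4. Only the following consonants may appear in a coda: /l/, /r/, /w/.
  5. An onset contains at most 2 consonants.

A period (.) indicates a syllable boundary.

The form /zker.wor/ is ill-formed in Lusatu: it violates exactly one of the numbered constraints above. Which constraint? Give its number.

/zker.wor/: contains banned sequence /zk/.
This is a violation of constraint 3: "The sequence /zk/ is not permitted anywhere in a word."
The remaining constraints (1, 2, 4, 5) are satisfied.

3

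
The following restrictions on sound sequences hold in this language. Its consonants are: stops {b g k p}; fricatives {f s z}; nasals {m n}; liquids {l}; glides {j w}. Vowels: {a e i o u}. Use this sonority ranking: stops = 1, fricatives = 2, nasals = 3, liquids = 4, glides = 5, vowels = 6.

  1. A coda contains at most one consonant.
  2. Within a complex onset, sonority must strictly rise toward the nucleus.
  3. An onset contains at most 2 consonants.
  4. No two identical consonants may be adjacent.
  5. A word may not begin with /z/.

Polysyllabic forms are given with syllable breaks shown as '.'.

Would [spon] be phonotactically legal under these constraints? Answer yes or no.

[spon] — violates constraint 2: syllable 1 onset /sp/: /s/ (fricative, 2) → /p/ (stop, 1) does not rise → phonotactically illegal

no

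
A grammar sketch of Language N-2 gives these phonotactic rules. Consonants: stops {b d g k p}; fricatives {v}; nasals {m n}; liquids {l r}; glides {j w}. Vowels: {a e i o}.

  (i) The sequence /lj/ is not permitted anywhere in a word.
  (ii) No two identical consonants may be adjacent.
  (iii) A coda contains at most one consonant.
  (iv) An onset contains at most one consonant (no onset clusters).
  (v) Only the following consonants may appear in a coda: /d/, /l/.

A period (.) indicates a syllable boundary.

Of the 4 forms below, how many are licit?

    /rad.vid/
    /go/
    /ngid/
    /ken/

2

/rad.vid/ — σ1 onset /r/, coda /d/ ok; σ2 onset /v/, coda /d/ ok → licit
/go/ — σ1 onset /g/, coda /∅/ ok → licit
/ngid/ — violates constraint (iv): syllable 1 onset /ng/ has 2 consonants (> 1) → illicit
/ken/ — violates constraint (v): syllable 1 coda contains /n/, which is not a licensed coda consonant → illicit
Licit: /rad.vid/, /go/ → 2.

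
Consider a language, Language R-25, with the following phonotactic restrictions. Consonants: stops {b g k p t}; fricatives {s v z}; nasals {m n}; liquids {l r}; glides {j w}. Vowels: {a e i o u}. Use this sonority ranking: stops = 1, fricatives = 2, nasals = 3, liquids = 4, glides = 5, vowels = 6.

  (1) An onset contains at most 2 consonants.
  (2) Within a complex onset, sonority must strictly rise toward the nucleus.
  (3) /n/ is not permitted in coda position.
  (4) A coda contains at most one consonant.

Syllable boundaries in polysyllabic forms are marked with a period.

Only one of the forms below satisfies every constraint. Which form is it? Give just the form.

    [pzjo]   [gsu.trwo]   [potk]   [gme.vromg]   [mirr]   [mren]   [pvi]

[pvi]

[pzjo] — violates constraint 1: syllable 1 onset /pzj/ has 3 consonants (> 2) → ill-formed
[gsu.trwo] — violates constraint 1: syllable 2 onset /trw/ has 3 consonants (> 2) → ill-formed
[potk] — violates constraint 4: syllable 1 coda /tk/ has 2 consonants (> 1) → ill-formed
[gme.vromg] — violates constraint 4: syllable 2 coda /mg/ has 2 consonants (> 1) → ill-formed
[mirr] — violates constraint 4: syllable 1 coda /rr/ has 2 consonants (> 1) → ill-formed
[mren] — violates constraint 3: syllable 1 coda contains /n/ → ill-formed
[pvi] — σ1 onset /pv/ (1→2 rises), coda /∅/ ok → well-formed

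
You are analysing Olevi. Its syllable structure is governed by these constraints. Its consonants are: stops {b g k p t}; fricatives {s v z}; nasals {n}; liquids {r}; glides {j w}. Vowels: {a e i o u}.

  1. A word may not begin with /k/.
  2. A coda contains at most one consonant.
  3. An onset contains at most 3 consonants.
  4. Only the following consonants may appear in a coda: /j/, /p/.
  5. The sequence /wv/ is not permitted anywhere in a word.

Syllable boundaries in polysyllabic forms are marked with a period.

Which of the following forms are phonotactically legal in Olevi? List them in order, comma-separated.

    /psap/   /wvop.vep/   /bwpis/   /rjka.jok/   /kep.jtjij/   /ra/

/psap/ — σ1 onset /ps/ (2C), coda /p/ ok → phonotactically legal
/wvop.vep/ — violates constraint 5: contains banned sequence /wv/ → phonotactically illegal
/bwpis/ — violates constraint 4: syllable 1 coda contains /s/, which is not a licensed coda consonant → phonotactically illegal
/rjka.jok/ — violates constraint 4: syllable 2 coda contains /k/, which is not a licensed coda consonant → phonotactically illegal
/kep.jtjij/ — violates constraint 1: word begins with /k/ → phonotactically illegal
/ra/ — σ1 onset /r/, coda /∅/ ok → phonotactically legal

/psap/, /ra/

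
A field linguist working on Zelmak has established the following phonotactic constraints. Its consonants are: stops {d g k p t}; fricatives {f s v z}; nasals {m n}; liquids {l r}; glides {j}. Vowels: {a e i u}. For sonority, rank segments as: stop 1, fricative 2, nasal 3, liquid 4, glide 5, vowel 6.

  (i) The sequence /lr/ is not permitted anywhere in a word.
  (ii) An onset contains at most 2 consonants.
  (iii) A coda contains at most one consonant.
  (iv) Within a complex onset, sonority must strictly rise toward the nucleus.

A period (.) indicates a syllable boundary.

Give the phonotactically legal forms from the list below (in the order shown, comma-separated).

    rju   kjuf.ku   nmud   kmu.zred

rju, kjuf.ku, kmu.zred

rju — σ1 onset /rj/ (4→5 rises), coda /∅/ ok → phonotactically legal
kjuf.ku — σ1 onset /kj/ (1→5 rises), coda /f/ ok; σ2 onset /k/, coda /∅/ ok → phonotactically legal
nmud — violates constraint (iv): syllable 1 onset /nm/: /n/ (nasal, 3) → /m/ (nasal, 3) does not rise → phonotactically illegal
kmu.zred — σ1 onset /km/ (1→3 rises), coda /∅/ ok; σ2 onset /zr/ (2→4 rises), coda /d/ ok → phonotactically legal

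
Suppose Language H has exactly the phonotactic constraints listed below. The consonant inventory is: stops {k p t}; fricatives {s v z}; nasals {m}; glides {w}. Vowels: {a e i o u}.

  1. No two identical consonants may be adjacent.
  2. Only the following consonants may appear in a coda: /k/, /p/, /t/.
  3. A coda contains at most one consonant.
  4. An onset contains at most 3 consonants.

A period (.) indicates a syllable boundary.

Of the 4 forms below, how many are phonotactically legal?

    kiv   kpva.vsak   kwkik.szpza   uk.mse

kiv — violates constraint 2: syllable 1 coda contains /v/, which is not a licensed coda consonant → phonotactically illegal
kpva.vsak — σ1 onset /kpv/ (3C), coda /∅/ ok; σ2 onset /vs/ (2C), coda /k/ ok → phonotactically legal
kwkik.szpza — violates constraint 4: syllable 2 onset /szpz/ has 4 consonants (> 3) → phonotactically illegal
uk.mse — σ1 onset /∅/, coda /k/ ok; σ2 onset /ms/ (2C), coda /∅/ ok → phonotactically legal
Phonotactically legal: kpva.vsak, uk.mse → 2.

2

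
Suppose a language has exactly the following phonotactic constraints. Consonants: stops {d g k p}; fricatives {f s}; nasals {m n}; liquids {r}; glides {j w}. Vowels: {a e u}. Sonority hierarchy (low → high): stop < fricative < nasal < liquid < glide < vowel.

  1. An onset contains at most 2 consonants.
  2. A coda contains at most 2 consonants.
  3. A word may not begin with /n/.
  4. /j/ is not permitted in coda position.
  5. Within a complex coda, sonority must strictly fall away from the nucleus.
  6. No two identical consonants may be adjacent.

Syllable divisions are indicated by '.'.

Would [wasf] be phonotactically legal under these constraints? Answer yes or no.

[wasf] — violates constraint 5: syllable 1 coda /sf/: /s/ (fricative, 2) → /f/ (fricative, 2) does not fall → phonotactically illegal

no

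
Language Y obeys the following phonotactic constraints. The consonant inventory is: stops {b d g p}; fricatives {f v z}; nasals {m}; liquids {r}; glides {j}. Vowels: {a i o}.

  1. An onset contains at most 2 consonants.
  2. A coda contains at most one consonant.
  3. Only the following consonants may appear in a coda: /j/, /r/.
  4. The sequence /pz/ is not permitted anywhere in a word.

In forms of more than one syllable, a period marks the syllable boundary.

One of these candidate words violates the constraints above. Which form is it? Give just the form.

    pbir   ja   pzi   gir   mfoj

pbir — σ1 onset /pb/ (2C), coda /r/ ok → well-formed
ja — σ1 onset /j/, coda /∅/ ok → well-formed
pzi — violates constraint 4: contains banned sequence /pz/ → ill-formed
gir — σ1 onset /g/, coda /r/ ok → well-formed
mfoj — σ1 onset /mf/ (2C), coda /j/ ok → well-formed

pzi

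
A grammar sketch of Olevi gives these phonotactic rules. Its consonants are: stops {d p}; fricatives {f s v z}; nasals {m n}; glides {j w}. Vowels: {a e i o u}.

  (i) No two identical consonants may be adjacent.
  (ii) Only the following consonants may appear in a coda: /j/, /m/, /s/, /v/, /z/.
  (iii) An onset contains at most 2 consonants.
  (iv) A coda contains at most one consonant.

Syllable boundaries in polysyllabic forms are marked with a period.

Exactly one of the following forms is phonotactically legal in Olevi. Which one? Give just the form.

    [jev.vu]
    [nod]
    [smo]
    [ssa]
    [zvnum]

[jev.vu] — violates constraint (i): adjacent identical consonants /vv/ → phonotactically illegal
[nod] — violates constraint (ii): syllable 1 coda contains /d/, which is not a licensed coda consonant → phonotactically illegal
[smo] — σ1 onset /sm/ (2C), coda /∅/ ok → phonotactically legal
[ssa] — violates constraint (i): adjacent identical consonants /ss/ → phonotactically illegal
[zvnum] — violates constraint (iii): syllable 1 onset /zvn/ has 3 consonants (> 2) → phonotactically illegal

[smo]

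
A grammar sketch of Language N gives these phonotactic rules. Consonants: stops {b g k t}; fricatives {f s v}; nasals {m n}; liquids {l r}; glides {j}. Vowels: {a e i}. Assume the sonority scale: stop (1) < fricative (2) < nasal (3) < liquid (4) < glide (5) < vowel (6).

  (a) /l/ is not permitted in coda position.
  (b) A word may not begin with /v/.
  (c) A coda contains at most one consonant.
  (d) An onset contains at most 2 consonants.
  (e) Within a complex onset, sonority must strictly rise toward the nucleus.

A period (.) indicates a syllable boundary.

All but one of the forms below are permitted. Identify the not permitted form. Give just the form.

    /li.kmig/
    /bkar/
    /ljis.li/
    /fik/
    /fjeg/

/li.kmig/ — σ1 onset /l/, coda /∅/ ok; σ2 onset /km/ (1→3 rises), coda /g/ ok → permitted
/bkar/ — violates constraint (e): syllable 1 onset /bk/: /b/ (stop, 1) → /k/ (stop, 1) does not rise → not permitted
/ljis.li/ — σ1 onset /lj/ (4→5 rises), coda /s/ ok; σ2 onset /l/, coda /∅/ ok → permitted
/fik/ — σ1 onset /f/, coda /k/ ok → permitted
/fjeg/ — σ1 onset /fj/ (2→5 rises), coda /g/ ok → permitted

/bkar/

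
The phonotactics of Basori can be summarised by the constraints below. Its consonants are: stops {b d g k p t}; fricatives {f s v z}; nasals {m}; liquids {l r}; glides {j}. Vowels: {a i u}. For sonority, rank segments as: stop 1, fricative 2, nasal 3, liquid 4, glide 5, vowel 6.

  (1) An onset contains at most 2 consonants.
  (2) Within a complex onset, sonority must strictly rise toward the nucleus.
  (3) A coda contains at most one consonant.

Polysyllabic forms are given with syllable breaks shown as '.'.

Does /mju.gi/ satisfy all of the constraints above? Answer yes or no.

yes

/mju.gi/ — σ1 onset /mj/ (3→5 rises), coda /∅/ ok; σ2 onset /g/, coda /∅/ ok → phonotactically legal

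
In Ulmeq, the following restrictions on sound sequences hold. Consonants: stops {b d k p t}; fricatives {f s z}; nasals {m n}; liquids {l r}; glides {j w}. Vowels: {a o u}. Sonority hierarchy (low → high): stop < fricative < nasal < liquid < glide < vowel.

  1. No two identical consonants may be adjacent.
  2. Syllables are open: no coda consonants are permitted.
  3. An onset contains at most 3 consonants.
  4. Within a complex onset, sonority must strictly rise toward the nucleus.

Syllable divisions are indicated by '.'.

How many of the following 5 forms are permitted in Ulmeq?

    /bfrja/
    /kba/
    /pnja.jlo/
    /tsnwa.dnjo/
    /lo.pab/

/bfrja/ — violates constraint 3: syllable 1 onset /bfrj/ has 4 consonants (> 3) → not permitted
/kba/ — violates constraint 4: syllable 1 onset /kb/: /k/ (stop, 1) → /b/ (stop, 1) does not rise → not permitted
/pnja.jlo/ — violates constraint 4: syllable 2 onset /jl/: /j/ (glide, 5) → /l/ (liquid, 4) does not rise → not permitted
/tsnwa.dnjo/ — violates constraint 3: syllable 1 onset /tsnw/ has 4 consonants (> 3) → not permitted
/lo.pab/ — violates constraint 2: syllable 2 coda /b/ has 1 consonant (> 0) → not permitted
No form is permitted → 0.

0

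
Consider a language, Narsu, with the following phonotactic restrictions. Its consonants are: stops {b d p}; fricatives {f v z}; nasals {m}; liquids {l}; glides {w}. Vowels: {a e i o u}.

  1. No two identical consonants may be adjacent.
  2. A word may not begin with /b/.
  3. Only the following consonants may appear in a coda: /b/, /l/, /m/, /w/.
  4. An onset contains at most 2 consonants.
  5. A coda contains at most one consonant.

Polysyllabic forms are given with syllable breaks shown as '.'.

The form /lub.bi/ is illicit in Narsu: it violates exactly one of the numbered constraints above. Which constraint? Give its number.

/lub.bi/: adjacent identical consonants /bb/.
This is a violation of constraint 1: "No two identical consonants may be adjacent."
The remaining constraints (2, 3, 4, 5) are satisfied.

1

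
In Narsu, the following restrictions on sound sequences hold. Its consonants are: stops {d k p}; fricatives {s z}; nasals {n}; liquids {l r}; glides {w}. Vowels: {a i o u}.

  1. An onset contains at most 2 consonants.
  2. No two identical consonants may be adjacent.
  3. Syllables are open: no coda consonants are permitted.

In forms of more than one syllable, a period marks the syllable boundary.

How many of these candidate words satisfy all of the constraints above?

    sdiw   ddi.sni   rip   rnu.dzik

sdiw — violates constraint 3: syllable 1 coda /w/ has 1 consonant (> 0) → phonotactically illegal
ddi.sni — violates constraint 2: adjacent identical consonants /dd/ → phonotactically illegal
rip — violates constraint 3: syllable 1 coda /p/ has 1 consonant (> 0) → phonotactically illegal
rnu.dzik — violates constraint 3: syllable 2 coda /k/ has 1 consonant (> 0) → phonotactically illegal
No form is phonotactically legal → 0.

0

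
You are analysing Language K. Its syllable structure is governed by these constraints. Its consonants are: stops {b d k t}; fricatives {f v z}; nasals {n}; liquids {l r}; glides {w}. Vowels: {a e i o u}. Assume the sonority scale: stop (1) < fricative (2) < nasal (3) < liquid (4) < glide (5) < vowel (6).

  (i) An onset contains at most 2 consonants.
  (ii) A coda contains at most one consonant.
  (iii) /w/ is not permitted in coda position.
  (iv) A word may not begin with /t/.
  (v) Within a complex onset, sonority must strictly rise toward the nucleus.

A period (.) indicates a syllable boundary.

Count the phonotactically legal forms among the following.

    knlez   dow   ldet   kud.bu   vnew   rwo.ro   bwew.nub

knlez — violates constraint (i): syllable 1 onset /knl/ has 3 consonants (> 2) → phonotactically illegal
dow — violates constraint (iii): syllable 1 coda contains /w/ → phonotactically illegal
ldet — violates constraint (v): syllable 1 onset /ld/: /l/ (liquid, 4) → /d/ (stop, 1) does not rise → phonotactically illegal
kud.bu — σ1 onset /k/, coda /d/ ok; σ2 onset /b/, coda /∅/ ok → phonotactically legal
vnew — violates constraint (iii): syllable 1 coda contains /w/ → phonotactically illegal
rwo.ro — σ1 onset /rw/ (4→5 rises), coda /∅/ ok; σ2 onset /r/, coda /∅/ ok → phonotactically legal
bwew.nub — violates constraint (iii): syllable 1 coda contains /w/ → phonotactically illegal
Phonotactically legal: kud.bu, rwo.ro → 2.

2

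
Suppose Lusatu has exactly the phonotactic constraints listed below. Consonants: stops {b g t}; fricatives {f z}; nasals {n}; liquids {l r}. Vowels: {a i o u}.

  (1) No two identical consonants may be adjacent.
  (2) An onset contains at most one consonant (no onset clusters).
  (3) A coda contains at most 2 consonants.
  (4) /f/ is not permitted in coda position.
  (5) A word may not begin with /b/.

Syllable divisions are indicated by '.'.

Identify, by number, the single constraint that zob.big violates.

1

zob.big: adjacent identical consonants /bb/.
This is a violation of constraint 1: "No two identical consonants may be adjacent."
The remaining constraints (2, 3, 4, 5) are satisfied.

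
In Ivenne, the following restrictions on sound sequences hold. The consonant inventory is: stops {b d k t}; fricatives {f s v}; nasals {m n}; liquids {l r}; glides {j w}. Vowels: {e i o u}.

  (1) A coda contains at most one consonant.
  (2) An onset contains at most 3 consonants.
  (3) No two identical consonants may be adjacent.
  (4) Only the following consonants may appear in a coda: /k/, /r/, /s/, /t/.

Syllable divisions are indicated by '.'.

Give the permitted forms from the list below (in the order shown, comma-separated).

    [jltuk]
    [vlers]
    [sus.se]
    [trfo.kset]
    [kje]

[jltuk], [trfo.kset], [kje]

[jltuk] — σ1 onset /jlt/ (3C), coda /k/ ok → permitted
[vlers] — violates constraint 1: syllable 1 coda /rs/ has 2 consonants (> 1) → not permitted
[sus.se] — violates constraint 3: adjacent identical consonants /ss/ → not permitted
[trfo.kset] — σ1 onset /trf/ (3C), coda /∅/ ok; σ2 onset /ks/ (2C), coda /t/ ok → permitted
[kje] — σ1 onset /kj/ (2C), coda /∅/ ok → permitted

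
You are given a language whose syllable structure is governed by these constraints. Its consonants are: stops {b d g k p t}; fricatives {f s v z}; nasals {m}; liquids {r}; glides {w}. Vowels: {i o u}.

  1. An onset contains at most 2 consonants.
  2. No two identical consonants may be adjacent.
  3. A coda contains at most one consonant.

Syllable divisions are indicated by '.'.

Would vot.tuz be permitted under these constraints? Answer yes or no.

vot.tuz — violates constraint 2: adjacent identical consonants /tt/ → not permitted

no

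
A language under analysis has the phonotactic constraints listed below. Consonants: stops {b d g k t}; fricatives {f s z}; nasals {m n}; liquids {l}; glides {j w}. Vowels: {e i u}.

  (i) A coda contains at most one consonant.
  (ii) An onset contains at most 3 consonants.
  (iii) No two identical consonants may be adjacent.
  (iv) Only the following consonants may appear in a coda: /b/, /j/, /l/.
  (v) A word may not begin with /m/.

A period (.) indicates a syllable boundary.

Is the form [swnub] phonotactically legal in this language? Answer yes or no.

[swnub] — σ1 onset /swn/ (3C), coda /b/ ok → phonotactically legal

yes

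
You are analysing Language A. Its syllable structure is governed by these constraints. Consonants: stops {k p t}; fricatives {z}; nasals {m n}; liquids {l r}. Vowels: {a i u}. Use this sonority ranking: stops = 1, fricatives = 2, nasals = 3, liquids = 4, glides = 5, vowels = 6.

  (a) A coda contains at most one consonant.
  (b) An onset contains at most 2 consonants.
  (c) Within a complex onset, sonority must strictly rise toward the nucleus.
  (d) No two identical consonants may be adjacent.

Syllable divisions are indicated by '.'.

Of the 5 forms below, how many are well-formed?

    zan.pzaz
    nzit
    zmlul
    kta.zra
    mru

zan.pzaz — σ1 onset /z/, coda /n/ ok; σ2 onset /pz/ (1→2 rises), coda /z/ ok → well-formed
nzit — violates constraint (c): syllable 1 onset /nz/: /n/ (nasal, 3) → /z/ (fricative, 2) does not rise → ill-formed
zmlul — violates constraint (b): syllable 1 onset /zml/ has 3 consonants (> 2) → ill-formed
kta.zra — violates constraint (c): syllable 1 onset /kt/: /k/ (stop, 1) → /t/ (stop, 1) does not rise → ill-formed
mru — σ1 onset /mr/ (3→4 rises), coda /∅/ ok → well-formed
Well-formed: zan.pzaz, mru → 2.

2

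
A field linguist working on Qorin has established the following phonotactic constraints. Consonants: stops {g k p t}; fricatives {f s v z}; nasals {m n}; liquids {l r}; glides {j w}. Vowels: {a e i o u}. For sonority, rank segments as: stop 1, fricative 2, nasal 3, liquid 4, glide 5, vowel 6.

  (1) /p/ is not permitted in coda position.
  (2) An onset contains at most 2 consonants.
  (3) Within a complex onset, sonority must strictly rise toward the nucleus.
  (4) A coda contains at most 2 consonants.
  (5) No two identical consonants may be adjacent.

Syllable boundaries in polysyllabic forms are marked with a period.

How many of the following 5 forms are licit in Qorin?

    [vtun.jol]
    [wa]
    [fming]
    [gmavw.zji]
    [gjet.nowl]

[vtun.jol] — violates constraint 3: syllable 1 onset /vt/: /v/ (fricative, 2) → /t/ (stop, 1) does not rise → illicit
[wa] — σ1 onset /w/, coda /∅/ ok → licit
[fming] — σ1 onset /fm/ (2→3 rises), coda /ng/ (2C) ok → licit
[gmavw.zji] — σ1 onset /gm/ (1→3 rises), coda /vw/ (2C) ok; σ2 onset /zj/ (2→5 rises), coda /∅/ ok → licit
[gjet.nowl] — σ1 onset /gj/ (1→5 rises), coda /t/ ok; σ2 onset /n/, coda /wl/ (2C) ok → licit
Licit: [wa], [fming], [gmavw.zji], [gjet.nowl] → 4.

4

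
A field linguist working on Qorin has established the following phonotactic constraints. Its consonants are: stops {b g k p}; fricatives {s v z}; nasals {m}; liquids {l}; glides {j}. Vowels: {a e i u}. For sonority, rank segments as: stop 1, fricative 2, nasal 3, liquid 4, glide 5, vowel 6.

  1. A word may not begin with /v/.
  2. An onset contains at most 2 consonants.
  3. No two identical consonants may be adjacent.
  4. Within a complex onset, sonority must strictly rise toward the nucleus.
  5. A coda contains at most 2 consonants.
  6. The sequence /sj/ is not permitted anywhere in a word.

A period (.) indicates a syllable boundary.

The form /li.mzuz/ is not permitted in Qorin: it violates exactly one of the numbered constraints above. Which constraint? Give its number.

4

/li.mzuz/: syllable 2 onset /mz/: /m/ (nasal, 3) → /z/ (fricative, 2) does not rise.
This is a violation of constraint 4: "Within a complex onset, sonority must strictly rise toward the nucleus."
The remaining constraints (1, 2, 3, 5, 6) are satisfied.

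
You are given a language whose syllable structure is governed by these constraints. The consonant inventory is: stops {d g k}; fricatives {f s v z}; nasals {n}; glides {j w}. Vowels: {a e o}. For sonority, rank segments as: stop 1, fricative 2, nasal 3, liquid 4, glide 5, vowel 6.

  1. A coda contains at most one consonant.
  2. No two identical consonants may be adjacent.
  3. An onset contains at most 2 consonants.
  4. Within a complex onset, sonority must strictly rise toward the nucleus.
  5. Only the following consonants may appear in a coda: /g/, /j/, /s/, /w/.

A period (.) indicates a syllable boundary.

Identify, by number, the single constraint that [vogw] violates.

[vogw]: syllable 1 coda /gw/ has 2 consonants (> 1).
This is a violation of constraint 1: "A coda contains at most one consonant."
The remaining constraints (2, 3, 4, 5) are satisfied.

1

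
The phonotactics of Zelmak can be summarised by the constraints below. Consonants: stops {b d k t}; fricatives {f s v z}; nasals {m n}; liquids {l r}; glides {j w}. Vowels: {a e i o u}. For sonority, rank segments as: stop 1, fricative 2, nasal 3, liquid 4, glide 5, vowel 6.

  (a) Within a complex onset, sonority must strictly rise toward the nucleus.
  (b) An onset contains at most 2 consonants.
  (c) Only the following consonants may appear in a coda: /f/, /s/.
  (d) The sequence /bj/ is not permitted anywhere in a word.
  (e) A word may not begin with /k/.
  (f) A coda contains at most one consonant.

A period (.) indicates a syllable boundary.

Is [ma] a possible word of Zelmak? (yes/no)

yes

[ma] — σ1 onset /m/, coda /∅/ ok → permitted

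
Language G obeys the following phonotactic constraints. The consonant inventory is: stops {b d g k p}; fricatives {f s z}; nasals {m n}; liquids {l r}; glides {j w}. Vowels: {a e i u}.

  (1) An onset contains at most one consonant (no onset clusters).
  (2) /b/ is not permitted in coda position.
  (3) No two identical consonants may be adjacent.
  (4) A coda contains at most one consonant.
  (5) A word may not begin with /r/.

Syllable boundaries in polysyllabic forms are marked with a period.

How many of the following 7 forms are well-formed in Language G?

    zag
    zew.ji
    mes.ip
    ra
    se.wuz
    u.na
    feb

zag — σ1 onset /z/, coda /g/ ok → well-formed
zew.ji — σ1 onset /z/, coda /w/ ok; σ2 onset /j/, coda /∅/ ok → well-formed
mes.ip — σ1 onset /m/, coda /s/ ok; σ2 onset /∅/, coda /p/ ok → well-formed
ra — violates constraint 5: word begins with /r/ → ill-formed
se.wuz — σ1 onset /s/, coda /∅/ ok; σ2 onset /w/, coda /z/ ok → well-formed
u.na — σ1 onset /∅/, coda /∅/ ok; σ2 onset /n/, coda /∅/ ok → well-formed
feb — violates constraint 2: syllable 1 coda contains /b/ → ill-formed
Well-formed: zag, zew.ji, mes.ip, se.wuz, u.na → 5.

5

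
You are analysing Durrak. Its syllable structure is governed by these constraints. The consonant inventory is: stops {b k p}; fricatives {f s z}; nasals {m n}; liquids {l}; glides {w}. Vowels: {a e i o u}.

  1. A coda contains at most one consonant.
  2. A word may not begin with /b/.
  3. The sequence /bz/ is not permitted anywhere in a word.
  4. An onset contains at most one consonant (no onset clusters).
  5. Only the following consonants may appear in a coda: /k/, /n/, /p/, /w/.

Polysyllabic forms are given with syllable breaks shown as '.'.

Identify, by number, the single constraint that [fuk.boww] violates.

[fuk.boww]: syllable 2 coda /ww/ has 2 consonants (> 1).
This is a violation of constraint 1: "A coda contains at most one consonant."
The remaining constraints (2, 3, 4, 5) are satisfied.

1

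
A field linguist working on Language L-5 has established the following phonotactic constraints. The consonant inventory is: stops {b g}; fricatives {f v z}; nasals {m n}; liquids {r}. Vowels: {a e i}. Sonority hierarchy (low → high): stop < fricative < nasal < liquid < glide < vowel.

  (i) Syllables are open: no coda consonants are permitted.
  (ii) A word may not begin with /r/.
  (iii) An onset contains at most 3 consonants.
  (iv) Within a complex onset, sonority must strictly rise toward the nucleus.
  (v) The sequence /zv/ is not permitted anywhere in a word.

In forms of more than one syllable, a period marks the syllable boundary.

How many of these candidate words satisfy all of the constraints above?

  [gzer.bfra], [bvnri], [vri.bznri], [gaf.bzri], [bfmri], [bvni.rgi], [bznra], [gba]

0

[gzer.bfra] — violates constraint (i): syllable 1 coda /r/ has 1 consonant (> 0) → not permitted
[bvnri] — violates constraint (iii): syllable 1 onset /bvnr/ has 4 consonants (> 3) → not permitted
[vri.bznri] — violates constraint (iii): syllable 2 onset /bznr/ has 4 consonants (> 3) → not permitted
[gaf.bzri] — violates constraint (i): syllable 1 coda /f/ has 1 consonant (> 0) → not permitted
[bfmri] — violates constraint (iii): syllable 1 onset /bfmr/ has 4 consonants (> 3) → not permitted
[bvni.rgi] — violates constraint (iv): syllable 2 onset /rg/: /r/ (liquid, 4) → /g/ (stop, 1) does not rise → not permitted
[bznra] — violates constraint (iii): syllable 1 onset /bznr/ has 4 consonants (> 3) → not permitted
[gba] — violates constraint (iv): syllable 1 onset /gb/: /g/ (stop, 1) → /b/ (stop, 1) does not rise → not permitted
No form is permitted → 0.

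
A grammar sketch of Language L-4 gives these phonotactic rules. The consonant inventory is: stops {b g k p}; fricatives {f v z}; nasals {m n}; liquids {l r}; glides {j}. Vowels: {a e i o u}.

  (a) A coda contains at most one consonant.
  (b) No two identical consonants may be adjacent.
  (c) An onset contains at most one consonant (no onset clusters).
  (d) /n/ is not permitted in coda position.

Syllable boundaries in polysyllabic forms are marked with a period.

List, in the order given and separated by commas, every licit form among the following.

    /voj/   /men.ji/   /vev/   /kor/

/voj/, /vev/, /kor/

/voj/ — σ1 onset /v/, coda /j/ ok → licit
/men.ji/ — violates constraint (d): syllable 1 coda contains /n/ → illicit
/vev/ — σ1 onset /v/, coda /v/ ok → licit
/kor/ — σ1 onset /k/, coda /r/ ok → licit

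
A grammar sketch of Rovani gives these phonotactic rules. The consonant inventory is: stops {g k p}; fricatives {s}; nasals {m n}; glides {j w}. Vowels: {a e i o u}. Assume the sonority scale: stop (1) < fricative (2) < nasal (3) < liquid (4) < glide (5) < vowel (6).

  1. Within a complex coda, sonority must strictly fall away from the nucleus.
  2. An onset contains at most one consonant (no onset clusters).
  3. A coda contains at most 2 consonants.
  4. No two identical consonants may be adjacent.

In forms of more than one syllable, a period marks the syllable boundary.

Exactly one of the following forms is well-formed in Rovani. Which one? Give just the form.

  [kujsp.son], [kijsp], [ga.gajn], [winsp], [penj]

[kujsp.son] — violates constraint 3: syllable 1 coda /jsp/ has 3 consonants (> 2) → ill-formed
[kijsp] — violates constraint 3: syllable 1 coda /jsp/ has 3 consonants (> 2) → ill-formed
[ga.gajn] — σ1 onset /g/, coda /∅/ ok; σ2 onset /g/, coda /jn/ (5→3 falls) ok → well-formed
[winsp] — violates constraint 3: syllable 1 coda /nsp/ has 3 consonants (> 2) → ill-formed
[penj] — violates constraint 1: syllable 1 coda /nj/: /n/ (nasal, 3) → /j/ (glide, 5) does not fall → ill-formed

[ga.gajn]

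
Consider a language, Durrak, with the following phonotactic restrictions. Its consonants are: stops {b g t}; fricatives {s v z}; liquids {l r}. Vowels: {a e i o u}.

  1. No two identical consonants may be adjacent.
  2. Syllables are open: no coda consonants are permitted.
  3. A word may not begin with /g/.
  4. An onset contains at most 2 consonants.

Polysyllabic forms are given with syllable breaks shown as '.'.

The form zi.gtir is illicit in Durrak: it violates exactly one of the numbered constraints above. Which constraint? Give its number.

zi.gtir: syllable 2 coda /r/ has 1 consonant (> 0).
This is a violation of constraint 2: "Syllables are open: no coda consonants are permitted."
The remaining constraints (1, 3, 4) are satisfied.

2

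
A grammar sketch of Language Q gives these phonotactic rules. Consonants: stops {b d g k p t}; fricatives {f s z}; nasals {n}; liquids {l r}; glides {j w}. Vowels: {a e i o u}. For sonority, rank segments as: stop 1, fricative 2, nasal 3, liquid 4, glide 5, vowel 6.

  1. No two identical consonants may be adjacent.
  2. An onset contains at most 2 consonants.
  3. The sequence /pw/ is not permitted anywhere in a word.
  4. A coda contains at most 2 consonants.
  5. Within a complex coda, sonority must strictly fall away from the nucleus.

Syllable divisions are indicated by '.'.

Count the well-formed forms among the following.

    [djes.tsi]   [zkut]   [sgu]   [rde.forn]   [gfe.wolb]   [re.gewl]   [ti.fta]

7

[djes.tsi] — σ1 onset /dj/ (2C), coda /s/ ok; σ2 onset /ts/ (2C), coda /∅/ ok → well-formed
[zkut] — σ1 onset /zk/ (2C), coda /t/ ok → well-formed
[sgu] — σ1 onset /sg/ (2C), coda /∅/ ok → well-formed
[rde.forn] — σ1 onset /rd/ (2C), coda /∅/ ok; σ2 onset /f/, coda /rn/ (4→3 falls) ok → well-formed
[gfe.wolb] — σ1 onset /gf/ (2C), coda /∅/ ok; σ2 onset /w/, coda /lb/ (4→1 falls) ok → well-formed
[re.gewl] — σ1 onset /r/, coda /∅/ ok; σ2 onset /g/, coda /wl/ (5→4 falls) ok → well-formed
[ti.fta] — σ1 onset /t/, coda /∅/ ok; σ2 onset /ft/ (2C), coda /∅/ ok → well-formed
Well-formed: [djes.tsi], [zkut], [sgu], [rde.forn], [gfe.wolb], [re.gewl], [ti.fta] → 7.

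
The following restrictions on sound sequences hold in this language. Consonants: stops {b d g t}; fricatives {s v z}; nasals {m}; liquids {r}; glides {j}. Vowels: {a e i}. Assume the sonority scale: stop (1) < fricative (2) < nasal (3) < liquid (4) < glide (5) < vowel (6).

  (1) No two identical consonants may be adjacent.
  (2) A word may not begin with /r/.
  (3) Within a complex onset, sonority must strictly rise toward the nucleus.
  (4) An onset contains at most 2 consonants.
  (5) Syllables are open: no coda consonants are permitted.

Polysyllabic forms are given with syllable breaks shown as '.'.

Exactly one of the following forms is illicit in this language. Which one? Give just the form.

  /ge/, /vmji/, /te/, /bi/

/ge/ — σ1 onset /g/, coda /∅/ ok → licit
/vmji/ — violates constraint 4: syllable 1 onset /vmj/ has 3 consonants (> 2) → illicit
/te/ — σ1 onset /t/, coda /∅/ ok → licit
/bi/ — σ1 onset /b/, coda /∅/ ok → licit

/vmji/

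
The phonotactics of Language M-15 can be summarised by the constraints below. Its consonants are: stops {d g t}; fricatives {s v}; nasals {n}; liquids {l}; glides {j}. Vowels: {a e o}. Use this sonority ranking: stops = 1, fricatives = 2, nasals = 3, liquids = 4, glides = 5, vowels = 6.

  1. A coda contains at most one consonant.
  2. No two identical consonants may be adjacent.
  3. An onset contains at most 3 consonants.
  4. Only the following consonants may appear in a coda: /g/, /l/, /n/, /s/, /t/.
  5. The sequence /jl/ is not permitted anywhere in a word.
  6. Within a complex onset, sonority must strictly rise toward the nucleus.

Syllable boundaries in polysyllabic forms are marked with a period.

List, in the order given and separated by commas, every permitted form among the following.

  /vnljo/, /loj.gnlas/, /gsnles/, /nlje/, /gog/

/vnljo/ — violates constraint 3: syllable 1 onset /vnlj/ has 4 consonants (> 3) → not permitted
/loj.gnlas/ — violates constraint 4: syllable 1 coda contains /j/, which is not a licensed coda consonant → not permitted
/gsnles/ — violates constraint 3: syllable 1 onset /gsnl/ has 4 consonants (> 3) → not permitted
/nlje/ — σ1 onset /nlj/ (3→4→5 rises), coda /∅/ ok → permitted
/gog/ — σ1 onset /g/, coda /g/ ok → permitted

/nlje/, /gog/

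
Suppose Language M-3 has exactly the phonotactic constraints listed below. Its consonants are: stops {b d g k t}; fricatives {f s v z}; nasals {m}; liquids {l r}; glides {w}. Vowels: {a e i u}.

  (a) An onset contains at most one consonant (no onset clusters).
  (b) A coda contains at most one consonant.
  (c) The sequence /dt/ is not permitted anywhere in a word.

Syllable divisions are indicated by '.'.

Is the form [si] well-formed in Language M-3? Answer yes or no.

[si] — σ1 onset /s/, coda /∅/ ok → well-formed

yes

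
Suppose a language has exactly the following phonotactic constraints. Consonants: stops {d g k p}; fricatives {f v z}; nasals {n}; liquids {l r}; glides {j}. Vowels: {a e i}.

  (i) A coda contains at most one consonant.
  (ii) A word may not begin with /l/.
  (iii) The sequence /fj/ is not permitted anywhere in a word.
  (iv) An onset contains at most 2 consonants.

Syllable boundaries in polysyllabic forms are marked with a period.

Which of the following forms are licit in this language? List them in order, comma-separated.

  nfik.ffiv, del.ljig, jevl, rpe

nfik.ffiv — σ1 onset /nf/ (2C), coda /k/ ok; σ2 onset /ff/ (2C), coda /v/ ok → licit
del.ljig — σ1 onset /d/, coda /l/ ok; σ2 onset /lj/ (2C), coda /g/ ok → licit
jevl — violates constraint (i): syllable 1 coda /vl/ has 2 consonants (> 1) → illicit
rpe — σ1 onset /rp/ (2C), coda /∅/ ok → licit

nfik.ffiv, del.ljig, rpe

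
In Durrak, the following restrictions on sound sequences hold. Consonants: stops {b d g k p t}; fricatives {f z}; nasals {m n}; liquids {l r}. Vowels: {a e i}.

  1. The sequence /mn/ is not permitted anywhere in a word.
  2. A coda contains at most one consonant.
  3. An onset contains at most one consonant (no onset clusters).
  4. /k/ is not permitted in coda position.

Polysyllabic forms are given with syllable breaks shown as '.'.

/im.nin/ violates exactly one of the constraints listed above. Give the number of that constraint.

1

/im.nin/: contains banned sequence /mn/.
This is a violation of constraint 1: "The sequence /mn/ is not permitted anywhere in a word."
The remaining constraints (2, 3, 4) are satisfied.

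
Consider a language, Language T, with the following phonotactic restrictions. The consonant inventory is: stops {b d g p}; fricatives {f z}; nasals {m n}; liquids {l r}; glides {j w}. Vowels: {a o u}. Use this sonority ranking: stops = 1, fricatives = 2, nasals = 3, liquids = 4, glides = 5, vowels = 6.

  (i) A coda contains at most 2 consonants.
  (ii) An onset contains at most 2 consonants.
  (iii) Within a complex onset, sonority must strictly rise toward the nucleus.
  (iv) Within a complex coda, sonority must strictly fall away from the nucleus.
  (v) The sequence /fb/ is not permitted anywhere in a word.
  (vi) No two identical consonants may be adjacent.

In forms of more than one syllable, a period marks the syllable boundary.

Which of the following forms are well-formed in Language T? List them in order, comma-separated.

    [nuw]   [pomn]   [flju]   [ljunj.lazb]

[nuw]

[nuw] — σ1 onset /n/, coda /w/ ok → well-formed
[pomn] — violates constraint (iv): syllable 1 coda /mn/: /m/ (nasal, 3) → /n/ (nasal, 3) does not fall → ill-formed
[flju] — violates constraint (ii): syllable 1 onset /flj/ has 3 consonants (> 2) → ill-formed
[ljunj.lazb] — violates constraint (iv): syllable 1 coda /nj/: /n/ (nasal, 3) → /j/ (glide, 5) does not fall → ill-formed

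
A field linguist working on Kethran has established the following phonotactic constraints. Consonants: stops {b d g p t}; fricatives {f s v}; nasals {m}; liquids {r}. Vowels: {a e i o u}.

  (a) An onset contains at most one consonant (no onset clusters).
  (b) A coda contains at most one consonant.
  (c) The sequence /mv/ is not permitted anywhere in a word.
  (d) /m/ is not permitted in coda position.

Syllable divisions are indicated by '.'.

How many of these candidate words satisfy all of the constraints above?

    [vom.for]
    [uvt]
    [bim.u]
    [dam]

0

[vom.for] — violates constraint (d): syllable 1 coda contains /m/ → not permitted
[uvt] — violates constraint (b): syllable 1 coda /vt/ has 2 consonants (> 1) → not permitted
[bim.u] — violates constraint (d): syllable 1 coda contains /m/ → not permitted
[dam] — violates constraint (d): syllable 1 coda contains /m/ → not permitted
No form is permitted → 0.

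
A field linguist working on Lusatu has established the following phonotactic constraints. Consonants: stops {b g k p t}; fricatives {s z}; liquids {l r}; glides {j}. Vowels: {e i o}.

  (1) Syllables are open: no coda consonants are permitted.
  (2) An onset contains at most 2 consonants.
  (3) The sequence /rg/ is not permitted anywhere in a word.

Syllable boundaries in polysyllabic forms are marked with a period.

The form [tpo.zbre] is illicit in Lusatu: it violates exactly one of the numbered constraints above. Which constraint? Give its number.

2

[tpo.zbre]: syllable 2 onset /zbr/ has 3 consonants (> 2).
This is a violation of constraint 2: "An onset contains at most 2 consonants."
The remaining constraints (1, 3) are satisfied.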